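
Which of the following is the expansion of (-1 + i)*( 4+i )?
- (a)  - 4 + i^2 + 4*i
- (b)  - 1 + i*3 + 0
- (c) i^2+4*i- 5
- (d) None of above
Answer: d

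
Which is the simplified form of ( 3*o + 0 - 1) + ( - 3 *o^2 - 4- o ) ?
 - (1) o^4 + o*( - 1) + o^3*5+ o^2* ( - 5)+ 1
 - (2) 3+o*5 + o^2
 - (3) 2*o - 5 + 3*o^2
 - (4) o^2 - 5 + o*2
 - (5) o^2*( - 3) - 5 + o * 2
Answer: 5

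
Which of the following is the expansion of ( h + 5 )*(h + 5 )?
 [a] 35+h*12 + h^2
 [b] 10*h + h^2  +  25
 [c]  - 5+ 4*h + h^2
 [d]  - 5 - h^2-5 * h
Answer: b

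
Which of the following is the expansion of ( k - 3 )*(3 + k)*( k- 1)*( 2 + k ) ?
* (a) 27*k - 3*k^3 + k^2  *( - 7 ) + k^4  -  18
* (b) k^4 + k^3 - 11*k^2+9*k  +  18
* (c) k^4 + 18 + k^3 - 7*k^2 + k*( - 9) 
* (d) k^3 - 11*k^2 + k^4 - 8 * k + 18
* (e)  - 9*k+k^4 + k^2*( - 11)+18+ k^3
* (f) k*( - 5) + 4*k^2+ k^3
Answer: e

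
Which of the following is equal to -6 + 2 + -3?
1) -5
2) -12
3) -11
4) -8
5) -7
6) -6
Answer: 5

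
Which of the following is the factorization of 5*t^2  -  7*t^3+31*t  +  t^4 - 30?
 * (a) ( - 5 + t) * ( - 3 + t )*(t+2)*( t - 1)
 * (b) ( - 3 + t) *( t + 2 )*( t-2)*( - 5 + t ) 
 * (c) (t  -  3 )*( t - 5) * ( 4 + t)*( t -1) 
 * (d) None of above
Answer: a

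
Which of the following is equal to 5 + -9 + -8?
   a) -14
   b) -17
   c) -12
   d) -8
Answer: c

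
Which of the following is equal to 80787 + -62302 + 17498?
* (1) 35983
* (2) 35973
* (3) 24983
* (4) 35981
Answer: 1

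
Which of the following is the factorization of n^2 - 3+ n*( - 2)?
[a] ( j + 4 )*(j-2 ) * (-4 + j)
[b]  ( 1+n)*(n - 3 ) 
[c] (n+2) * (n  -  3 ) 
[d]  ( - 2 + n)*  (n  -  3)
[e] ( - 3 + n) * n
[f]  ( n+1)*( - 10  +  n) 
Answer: b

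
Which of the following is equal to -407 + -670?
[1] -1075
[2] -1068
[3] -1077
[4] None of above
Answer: 3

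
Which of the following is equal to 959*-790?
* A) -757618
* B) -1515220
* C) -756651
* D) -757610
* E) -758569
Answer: D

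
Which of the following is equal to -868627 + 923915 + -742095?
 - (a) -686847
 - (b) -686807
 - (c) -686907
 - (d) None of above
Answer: b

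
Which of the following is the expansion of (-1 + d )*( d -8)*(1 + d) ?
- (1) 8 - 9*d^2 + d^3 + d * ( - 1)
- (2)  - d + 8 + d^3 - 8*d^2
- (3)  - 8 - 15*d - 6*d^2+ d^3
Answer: 2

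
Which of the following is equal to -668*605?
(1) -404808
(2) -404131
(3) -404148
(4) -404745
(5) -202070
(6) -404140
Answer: 6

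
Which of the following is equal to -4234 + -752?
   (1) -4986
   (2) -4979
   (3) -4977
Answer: 1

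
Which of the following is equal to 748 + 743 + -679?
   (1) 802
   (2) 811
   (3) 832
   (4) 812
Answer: 4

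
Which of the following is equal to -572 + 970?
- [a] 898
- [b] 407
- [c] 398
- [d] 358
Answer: c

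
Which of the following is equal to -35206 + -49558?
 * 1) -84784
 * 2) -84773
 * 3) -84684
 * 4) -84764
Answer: 4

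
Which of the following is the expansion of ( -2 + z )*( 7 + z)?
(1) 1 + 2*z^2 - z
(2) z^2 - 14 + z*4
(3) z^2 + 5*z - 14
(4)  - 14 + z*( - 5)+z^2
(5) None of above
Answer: 3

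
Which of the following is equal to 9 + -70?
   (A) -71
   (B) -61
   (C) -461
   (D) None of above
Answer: B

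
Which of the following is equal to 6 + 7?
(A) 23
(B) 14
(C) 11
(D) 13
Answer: D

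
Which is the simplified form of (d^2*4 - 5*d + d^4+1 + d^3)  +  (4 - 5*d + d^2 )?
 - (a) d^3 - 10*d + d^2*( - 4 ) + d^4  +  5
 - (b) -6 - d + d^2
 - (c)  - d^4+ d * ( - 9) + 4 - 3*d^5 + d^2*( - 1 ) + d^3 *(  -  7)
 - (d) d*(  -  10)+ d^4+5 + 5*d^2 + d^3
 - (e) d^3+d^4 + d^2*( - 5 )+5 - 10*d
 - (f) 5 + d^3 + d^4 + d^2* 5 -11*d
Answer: d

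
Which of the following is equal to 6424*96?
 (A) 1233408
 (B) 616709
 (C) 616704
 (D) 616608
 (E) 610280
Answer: C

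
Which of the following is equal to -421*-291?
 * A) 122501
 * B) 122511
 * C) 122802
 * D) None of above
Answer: B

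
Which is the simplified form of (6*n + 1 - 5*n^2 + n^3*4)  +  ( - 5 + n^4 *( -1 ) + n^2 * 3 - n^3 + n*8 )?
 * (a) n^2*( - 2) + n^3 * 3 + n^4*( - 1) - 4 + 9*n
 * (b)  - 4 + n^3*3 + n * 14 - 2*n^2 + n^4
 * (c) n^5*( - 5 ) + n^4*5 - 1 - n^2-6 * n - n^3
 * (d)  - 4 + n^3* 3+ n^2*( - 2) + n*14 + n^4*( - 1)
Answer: d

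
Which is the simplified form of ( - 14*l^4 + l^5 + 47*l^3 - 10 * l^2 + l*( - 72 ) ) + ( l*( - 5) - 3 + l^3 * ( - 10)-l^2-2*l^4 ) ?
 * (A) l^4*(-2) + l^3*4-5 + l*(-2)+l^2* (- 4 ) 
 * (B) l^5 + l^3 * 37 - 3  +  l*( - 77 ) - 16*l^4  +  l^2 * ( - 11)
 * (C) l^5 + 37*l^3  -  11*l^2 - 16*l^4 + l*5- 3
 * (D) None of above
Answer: B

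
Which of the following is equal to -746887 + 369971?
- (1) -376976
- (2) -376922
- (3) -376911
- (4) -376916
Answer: 4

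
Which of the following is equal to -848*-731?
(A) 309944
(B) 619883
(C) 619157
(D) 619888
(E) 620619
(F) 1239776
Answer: D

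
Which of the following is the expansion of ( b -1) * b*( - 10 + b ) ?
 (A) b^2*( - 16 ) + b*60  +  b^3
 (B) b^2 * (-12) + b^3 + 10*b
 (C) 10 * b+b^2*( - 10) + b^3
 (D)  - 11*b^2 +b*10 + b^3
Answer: D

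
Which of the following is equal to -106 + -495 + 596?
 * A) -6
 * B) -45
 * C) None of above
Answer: C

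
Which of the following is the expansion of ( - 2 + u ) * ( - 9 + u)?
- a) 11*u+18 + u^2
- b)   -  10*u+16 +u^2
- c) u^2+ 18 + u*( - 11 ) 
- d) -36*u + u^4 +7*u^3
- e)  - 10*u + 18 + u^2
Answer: c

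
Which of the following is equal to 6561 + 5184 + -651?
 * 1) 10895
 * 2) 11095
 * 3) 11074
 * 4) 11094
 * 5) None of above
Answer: 4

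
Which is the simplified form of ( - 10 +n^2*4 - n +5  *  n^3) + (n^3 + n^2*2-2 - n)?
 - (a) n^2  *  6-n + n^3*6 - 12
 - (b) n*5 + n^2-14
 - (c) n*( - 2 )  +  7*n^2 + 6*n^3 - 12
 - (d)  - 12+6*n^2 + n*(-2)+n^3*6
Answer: d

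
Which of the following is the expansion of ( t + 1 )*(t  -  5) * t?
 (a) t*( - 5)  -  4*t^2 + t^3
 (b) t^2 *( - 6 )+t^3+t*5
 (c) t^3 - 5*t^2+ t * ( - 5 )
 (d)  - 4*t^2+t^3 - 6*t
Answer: a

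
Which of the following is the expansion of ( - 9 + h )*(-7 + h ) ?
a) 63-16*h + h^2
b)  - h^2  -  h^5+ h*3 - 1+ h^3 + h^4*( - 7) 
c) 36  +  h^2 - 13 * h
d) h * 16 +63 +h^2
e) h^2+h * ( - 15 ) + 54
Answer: a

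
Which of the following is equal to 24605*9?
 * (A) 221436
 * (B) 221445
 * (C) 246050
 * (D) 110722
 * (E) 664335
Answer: B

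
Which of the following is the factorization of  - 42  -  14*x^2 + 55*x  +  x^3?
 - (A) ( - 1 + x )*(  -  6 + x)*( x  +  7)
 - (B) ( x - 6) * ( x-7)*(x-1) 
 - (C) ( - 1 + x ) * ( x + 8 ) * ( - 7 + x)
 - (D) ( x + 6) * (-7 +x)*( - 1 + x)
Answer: B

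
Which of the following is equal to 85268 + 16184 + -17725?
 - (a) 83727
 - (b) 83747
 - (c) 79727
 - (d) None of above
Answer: a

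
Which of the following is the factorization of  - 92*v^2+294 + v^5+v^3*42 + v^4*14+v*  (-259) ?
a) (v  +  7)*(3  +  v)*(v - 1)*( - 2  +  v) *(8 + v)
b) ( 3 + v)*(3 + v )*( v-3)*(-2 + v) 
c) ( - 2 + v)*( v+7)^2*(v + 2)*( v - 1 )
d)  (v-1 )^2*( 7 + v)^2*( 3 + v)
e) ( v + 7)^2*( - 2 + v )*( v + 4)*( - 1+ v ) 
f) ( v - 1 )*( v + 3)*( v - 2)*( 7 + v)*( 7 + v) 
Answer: f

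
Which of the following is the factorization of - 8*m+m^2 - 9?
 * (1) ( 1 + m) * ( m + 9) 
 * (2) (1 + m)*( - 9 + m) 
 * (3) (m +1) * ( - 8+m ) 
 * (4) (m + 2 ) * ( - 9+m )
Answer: 2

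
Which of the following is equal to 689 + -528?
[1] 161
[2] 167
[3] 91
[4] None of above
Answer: 1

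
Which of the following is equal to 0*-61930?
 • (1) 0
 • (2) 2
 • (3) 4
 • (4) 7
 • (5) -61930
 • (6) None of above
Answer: 1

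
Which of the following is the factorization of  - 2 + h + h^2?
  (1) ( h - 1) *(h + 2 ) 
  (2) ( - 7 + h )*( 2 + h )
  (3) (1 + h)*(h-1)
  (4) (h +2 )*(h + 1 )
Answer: 1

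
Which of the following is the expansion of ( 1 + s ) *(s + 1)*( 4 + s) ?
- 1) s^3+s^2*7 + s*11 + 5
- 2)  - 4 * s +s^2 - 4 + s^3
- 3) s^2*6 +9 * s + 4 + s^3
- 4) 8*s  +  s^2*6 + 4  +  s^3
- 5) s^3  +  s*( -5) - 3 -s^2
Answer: 3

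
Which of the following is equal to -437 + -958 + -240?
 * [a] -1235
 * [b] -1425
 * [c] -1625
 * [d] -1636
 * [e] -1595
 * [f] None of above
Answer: f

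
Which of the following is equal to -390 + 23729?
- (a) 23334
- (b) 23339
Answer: b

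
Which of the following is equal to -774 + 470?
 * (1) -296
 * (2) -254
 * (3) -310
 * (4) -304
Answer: 4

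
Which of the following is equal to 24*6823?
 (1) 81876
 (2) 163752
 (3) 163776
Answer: 2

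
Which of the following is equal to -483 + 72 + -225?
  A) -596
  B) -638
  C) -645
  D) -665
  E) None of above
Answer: E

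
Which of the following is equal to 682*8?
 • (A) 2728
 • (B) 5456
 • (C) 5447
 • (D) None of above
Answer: B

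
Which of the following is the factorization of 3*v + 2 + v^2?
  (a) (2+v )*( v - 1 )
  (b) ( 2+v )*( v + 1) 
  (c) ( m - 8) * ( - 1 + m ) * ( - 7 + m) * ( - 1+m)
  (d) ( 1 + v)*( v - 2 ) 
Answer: b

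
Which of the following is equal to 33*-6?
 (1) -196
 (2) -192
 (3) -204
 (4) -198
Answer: 4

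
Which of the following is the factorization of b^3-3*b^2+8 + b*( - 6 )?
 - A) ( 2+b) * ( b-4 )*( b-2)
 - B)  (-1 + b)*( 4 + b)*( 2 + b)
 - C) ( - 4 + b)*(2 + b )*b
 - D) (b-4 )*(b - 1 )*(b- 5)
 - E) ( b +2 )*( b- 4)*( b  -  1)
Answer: E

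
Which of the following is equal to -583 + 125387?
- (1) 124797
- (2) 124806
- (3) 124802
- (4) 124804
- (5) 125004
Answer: 4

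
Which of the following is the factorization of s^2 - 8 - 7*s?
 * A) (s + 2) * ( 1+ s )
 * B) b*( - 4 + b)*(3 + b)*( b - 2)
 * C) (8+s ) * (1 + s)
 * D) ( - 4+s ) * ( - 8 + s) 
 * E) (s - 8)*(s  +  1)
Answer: E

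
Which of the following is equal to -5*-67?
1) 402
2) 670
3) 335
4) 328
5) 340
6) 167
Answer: 3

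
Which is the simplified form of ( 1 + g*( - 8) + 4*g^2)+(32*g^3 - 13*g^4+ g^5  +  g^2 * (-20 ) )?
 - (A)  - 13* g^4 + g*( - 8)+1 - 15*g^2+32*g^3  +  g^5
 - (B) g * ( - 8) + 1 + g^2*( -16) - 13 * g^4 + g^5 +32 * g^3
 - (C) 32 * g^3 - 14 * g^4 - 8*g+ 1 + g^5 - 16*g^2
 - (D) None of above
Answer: B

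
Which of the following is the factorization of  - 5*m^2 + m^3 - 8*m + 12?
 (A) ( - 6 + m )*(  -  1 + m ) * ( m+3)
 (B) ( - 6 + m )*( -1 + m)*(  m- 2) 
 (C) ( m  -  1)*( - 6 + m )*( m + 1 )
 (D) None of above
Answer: D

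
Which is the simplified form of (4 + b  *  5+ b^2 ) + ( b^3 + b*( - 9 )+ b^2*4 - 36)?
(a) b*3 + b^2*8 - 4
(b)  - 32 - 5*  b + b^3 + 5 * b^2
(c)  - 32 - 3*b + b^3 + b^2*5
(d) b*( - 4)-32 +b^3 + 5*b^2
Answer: d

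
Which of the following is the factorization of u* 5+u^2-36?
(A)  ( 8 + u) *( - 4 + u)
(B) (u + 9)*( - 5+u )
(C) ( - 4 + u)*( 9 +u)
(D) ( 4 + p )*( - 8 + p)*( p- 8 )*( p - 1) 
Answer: C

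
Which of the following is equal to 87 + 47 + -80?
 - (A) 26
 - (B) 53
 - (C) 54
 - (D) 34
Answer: C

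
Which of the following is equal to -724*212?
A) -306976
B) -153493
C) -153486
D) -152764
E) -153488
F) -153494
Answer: E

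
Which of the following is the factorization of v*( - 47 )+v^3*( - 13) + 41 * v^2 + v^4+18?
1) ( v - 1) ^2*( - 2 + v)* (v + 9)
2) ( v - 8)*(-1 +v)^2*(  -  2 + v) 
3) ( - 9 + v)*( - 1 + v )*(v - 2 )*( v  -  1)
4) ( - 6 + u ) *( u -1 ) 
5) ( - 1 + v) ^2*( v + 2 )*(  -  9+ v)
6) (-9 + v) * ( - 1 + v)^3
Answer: 3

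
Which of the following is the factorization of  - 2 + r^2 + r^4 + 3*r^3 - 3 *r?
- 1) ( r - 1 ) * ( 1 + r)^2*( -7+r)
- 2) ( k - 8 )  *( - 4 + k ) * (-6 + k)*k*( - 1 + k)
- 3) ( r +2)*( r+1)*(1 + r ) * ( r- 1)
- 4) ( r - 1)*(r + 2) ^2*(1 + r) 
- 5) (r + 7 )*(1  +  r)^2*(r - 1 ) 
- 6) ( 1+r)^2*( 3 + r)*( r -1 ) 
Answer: 3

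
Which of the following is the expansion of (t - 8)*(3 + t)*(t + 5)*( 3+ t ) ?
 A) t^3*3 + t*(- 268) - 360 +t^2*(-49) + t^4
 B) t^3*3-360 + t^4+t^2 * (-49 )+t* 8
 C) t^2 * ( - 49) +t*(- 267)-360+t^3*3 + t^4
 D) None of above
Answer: C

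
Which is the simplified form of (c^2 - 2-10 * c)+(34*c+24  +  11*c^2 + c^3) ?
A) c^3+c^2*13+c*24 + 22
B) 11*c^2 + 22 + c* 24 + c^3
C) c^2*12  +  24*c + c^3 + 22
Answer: C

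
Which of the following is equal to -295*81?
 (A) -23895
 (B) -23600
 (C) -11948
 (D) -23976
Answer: A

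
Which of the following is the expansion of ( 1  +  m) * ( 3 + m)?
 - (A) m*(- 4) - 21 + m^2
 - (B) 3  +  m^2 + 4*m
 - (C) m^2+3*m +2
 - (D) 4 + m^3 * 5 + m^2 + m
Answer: B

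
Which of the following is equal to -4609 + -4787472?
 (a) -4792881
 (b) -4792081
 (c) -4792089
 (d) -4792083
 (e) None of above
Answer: b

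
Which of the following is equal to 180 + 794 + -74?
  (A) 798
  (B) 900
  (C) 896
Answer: B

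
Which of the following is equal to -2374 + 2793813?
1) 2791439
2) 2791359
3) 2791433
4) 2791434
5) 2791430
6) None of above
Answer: 1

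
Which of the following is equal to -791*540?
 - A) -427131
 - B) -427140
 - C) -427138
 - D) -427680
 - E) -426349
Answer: B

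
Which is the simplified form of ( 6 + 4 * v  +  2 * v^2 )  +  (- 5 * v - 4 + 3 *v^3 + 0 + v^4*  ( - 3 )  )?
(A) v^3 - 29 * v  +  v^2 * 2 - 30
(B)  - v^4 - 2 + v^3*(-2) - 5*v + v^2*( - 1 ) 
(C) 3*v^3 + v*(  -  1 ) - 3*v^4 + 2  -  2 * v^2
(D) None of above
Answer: D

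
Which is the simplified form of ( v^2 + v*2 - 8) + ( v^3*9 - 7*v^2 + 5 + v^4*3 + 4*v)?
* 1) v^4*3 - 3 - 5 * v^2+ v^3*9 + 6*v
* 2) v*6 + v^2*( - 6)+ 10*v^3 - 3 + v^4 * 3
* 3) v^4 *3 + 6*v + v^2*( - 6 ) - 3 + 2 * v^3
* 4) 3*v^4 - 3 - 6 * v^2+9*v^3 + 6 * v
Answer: 4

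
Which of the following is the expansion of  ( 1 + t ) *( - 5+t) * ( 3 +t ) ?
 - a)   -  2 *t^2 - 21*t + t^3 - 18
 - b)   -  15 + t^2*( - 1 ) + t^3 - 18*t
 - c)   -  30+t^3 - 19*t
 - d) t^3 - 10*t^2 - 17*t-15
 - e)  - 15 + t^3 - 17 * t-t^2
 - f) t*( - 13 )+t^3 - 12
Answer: e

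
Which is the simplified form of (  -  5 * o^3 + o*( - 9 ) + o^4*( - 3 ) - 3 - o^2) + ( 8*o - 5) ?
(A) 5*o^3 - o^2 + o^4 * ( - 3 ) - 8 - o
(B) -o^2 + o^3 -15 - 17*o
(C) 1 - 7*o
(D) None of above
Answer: D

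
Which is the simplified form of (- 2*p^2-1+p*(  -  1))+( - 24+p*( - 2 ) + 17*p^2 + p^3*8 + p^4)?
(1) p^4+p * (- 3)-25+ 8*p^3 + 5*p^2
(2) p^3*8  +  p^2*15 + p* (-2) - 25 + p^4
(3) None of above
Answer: 3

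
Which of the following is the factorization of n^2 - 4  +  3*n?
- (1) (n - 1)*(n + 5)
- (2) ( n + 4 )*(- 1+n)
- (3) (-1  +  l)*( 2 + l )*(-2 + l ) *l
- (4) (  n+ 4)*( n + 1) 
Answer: 2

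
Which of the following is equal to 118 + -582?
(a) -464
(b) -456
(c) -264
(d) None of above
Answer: a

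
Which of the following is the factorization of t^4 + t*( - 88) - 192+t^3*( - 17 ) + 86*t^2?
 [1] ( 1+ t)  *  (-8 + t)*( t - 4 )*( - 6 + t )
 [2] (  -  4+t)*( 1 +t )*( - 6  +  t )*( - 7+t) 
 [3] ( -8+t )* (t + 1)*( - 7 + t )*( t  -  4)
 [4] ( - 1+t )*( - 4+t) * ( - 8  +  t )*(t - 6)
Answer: 1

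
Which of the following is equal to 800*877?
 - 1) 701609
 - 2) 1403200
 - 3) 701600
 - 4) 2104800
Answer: 3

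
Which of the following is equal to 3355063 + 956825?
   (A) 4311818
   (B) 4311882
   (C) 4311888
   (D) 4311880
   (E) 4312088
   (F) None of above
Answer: C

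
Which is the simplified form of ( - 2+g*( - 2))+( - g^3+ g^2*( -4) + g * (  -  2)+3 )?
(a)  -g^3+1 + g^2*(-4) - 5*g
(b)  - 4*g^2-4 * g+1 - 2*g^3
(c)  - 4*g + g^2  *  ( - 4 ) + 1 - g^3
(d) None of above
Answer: c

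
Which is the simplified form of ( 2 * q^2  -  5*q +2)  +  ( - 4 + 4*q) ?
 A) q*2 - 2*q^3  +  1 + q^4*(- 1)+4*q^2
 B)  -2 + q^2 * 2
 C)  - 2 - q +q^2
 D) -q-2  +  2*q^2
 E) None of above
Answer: D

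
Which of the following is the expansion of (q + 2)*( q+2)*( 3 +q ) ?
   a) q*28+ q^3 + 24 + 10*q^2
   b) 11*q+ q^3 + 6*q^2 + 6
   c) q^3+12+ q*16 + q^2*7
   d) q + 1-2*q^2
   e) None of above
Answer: c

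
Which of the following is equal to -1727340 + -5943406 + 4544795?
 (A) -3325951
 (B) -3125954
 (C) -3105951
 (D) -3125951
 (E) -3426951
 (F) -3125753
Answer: D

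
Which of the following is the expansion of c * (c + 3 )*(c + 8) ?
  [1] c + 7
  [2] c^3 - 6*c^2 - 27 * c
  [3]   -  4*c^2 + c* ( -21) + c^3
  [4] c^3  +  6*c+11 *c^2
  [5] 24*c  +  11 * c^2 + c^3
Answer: 5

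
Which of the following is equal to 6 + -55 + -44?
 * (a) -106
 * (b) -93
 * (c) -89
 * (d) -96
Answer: b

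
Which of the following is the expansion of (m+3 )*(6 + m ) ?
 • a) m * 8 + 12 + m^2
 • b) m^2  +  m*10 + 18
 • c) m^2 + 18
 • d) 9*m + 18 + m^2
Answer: d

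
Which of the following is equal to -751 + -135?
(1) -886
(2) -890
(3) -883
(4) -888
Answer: 1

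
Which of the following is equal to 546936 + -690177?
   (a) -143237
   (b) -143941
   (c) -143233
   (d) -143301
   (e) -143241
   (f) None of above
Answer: e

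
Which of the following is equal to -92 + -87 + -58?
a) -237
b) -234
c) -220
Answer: a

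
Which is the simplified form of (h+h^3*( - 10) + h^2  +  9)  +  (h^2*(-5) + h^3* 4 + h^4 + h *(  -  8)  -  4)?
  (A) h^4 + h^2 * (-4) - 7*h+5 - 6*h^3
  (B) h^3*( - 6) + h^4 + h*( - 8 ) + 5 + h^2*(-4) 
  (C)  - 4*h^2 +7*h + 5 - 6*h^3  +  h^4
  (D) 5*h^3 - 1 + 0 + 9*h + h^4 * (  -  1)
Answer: A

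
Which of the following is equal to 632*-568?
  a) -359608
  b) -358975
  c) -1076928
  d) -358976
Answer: d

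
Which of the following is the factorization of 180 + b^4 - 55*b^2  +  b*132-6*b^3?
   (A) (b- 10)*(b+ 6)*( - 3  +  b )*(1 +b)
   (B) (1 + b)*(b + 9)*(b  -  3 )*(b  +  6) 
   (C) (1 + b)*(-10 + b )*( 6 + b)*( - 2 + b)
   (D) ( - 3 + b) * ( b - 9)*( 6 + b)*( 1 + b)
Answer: A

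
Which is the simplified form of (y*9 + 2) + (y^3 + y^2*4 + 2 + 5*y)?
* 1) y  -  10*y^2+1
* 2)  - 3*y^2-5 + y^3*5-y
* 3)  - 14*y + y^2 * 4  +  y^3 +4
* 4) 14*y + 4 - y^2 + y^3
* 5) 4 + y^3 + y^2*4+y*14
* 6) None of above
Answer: 5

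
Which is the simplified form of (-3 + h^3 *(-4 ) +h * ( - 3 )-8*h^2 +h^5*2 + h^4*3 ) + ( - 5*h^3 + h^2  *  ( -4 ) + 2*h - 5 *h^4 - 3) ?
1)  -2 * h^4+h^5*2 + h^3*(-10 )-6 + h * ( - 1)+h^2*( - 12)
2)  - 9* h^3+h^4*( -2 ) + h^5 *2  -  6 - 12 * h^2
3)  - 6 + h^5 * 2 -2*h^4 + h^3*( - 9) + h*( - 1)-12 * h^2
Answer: 3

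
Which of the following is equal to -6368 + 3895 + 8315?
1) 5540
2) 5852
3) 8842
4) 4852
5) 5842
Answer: 5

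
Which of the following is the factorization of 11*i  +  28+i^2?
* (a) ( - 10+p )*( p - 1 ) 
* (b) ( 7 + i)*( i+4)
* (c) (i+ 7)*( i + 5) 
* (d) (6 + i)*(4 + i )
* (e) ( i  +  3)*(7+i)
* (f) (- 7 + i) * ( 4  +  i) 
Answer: b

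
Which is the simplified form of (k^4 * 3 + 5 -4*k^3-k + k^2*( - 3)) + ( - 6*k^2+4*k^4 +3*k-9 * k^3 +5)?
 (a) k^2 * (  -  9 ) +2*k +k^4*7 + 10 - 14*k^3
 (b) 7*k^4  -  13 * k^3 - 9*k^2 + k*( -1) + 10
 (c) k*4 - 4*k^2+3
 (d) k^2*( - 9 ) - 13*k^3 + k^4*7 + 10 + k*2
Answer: d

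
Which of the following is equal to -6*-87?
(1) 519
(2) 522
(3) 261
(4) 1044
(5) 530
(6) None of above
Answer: 2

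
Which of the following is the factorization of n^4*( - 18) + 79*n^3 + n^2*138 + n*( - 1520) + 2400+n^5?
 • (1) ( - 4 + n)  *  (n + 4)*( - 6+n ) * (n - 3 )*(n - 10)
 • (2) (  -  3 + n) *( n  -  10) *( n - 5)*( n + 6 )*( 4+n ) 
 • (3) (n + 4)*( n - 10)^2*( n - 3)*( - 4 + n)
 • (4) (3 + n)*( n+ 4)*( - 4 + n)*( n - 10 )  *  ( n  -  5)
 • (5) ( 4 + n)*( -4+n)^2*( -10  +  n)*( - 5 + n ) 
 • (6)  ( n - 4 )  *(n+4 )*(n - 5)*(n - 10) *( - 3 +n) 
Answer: 6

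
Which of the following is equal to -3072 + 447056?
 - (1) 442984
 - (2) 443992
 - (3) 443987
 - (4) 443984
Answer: 4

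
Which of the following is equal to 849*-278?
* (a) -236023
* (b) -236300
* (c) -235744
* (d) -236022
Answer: d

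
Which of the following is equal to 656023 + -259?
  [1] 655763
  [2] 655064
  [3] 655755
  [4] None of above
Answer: 4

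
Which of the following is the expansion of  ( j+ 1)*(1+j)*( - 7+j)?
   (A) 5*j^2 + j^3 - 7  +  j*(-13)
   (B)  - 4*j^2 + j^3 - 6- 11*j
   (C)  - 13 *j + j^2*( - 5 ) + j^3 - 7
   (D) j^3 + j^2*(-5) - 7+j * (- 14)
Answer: C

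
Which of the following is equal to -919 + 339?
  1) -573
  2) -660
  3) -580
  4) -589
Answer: 3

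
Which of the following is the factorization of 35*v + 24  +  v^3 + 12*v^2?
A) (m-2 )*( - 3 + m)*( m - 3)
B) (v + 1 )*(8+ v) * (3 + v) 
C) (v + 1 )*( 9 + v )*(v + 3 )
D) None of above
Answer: B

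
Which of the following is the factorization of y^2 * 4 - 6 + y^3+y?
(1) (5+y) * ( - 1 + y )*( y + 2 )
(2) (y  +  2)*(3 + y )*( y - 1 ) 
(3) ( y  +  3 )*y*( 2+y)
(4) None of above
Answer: 2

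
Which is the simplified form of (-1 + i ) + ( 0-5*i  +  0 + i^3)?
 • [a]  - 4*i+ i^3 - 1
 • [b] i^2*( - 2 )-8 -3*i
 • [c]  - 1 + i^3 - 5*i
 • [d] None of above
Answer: a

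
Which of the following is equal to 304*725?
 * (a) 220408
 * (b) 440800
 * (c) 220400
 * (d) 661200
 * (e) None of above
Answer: c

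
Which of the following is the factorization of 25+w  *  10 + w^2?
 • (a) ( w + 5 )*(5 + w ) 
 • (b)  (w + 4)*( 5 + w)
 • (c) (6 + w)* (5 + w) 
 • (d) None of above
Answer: a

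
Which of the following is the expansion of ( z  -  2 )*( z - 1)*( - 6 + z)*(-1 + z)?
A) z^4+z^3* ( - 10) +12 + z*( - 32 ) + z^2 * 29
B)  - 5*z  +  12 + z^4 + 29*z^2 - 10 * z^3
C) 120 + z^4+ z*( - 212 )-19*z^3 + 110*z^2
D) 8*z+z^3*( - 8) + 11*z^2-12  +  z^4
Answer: A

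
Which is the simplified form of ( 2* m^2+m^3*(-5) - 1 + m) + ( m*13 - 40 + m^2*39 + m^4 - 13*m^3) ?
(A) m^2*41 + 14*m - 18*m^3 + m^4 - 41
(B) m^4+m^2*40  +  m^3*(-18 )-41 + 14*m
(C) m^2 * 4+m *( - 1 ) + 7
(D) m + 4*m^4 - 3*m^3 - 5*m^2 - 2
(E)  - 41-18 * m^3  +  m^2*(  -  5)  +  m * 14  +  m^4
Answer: A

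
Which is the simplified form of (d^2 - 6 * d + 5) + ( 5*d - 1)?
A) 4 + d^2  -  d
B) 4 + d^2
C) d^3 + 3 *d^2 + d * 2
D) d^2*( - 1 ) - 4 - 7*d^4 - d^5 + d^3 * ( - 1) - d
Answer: A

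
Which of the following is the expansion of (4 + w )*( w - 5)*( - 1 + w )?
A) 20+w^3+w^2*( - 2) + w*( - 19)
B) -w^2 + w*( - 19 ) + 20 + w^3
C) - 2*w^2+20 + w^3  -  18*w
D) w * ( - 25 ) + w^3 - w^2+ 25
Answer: A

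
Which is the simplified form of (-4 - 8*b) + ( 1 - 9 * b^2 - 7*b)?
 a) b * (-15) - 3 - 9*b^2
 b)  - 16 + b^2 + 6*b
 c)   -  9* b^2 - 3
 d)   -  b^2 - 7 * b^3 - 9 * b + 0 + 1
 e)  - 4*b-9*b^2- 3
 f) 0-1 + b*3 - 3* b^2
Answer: a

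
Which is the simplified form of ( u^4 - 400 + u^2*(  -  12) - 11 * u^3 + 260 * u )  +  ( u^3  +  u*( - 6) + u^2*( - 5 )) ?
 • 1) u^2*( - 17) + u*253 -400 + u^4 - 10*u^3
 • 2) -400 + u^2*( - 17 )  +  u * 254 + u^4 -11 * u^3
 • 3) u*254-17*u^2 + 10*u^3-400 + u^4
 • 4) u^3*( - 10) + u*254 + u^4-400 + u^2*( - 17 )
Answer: 4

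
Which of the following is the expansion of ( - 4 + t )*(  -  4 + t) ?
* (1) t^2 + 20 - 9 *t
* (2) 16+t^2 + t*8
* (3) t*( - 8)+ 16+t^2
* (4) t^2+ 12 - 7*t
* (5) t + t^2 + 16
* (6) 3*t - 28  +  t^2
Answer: 3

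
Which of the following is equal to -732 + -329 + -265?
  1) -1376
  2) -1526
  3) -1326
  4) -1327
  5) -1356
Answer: 3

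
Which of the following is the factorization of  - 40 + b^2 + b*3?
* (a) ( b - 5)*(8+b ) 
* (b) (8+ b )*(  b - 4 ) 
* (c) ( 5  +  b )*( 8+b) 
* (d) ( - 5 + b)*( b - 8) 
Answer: a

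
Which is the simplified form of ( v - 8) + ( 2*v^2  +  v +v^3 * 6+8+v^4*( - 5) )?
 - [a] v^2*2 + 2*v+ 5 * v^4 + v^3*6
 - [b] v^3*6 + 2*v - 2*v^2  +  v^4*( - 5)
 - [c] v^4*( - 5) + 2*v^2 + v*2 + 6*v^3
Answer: c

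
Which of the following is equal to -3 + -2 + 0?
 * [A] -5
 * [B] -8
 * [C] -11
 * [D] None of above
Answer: A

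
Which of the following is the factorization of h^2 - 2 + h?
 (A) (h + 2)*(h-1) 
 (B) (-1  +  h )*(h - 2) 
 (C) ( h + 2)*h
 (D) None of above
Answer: A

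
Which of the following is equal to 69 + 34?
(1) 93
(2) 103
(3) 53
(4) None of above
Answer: 2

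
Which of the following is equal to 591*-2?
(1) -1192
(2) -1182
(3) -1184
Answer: 2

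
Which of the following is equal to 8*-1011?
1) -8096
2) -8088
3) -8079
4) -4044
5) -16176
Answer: 2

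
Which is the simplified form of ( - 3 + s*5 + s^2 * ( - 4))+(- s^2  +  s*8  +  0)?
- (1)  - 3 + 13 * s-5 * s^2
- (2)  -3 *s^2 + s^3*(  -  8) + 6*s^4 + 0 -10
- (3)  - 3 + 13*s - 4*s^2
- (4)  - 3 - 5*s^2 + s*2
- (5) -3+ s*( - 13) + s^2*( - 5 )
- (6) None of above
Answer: 1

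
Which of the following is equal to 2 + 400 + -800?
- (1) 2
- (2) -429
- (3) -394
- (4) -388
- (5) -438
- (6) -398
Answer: 6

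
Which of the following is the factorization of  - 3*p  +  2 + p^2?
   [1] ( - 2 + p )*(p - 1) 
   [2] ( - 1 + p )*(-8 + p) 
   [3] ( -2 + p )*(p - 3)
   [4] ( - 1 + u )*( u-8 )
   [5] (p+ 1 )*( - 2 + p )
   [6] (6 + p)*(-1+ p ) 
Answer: 1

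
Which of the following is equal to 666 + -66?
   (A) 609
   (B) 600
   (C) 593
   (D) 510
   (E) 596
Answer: B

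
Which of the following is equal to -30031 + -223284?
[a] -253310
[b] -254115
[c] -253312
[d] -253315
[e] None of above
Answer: d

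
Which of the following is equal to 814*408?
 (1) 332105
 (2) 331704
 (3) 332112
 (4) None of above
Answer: 3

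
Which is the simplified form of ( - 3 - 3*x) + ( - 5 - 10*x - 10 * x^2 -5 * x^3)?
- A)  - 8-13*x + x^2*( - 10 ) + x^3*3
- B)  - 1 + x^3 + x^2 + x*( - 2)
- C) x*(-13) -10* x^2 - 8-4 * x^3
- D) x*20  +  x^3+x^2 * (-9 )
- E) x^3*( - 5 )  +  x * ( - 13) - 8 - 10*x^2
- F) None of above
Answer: E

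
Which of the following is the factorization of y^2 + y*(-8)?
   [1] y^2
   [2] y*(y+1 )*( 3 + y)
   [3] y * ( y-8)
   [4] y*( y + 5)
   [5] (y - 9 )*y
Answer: 3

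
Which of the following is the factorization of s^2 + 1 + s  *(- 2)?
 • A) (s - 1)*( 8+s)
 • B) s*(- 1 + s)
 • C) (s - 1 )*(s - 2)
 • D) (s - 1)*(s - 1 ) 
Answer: D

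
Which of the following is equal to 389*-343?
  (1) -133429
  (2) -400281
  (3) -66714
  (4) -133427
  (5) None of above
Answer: 4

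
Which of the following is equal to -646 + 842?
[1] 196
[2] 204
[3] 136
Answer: 1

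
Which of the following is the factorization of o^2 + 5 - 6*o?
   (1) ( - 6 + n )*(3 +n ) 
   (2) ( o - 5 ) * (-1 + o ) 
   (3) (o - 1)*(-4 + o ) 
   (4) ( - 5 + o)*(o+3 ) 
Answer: 2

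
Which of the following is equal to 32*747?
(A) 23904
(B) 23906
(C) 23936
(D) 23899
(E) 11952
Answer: A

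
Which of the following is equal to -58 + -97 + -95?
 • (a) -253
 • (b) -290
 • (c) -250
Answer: c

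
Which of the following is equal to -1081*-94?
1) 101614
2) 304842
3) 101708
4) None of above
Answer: 1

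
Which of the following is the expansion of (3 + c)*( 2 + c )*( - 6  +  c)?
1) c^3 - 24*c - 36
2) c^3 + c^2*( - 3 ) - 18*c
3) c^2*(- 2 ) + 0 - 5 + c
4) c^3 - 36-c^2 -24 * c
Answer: 4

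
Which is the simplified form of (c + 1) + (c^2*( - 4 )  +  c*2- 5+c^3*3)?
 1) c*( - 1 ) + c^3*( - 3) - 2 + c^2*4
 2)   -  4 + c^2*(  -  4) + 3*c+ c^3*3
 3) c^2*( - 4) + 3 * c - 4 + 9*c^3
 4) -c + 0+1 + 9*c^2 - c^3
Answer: 2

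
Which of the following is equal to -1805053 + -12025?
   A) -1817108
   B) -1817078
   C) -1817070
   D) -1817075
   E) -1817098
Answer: B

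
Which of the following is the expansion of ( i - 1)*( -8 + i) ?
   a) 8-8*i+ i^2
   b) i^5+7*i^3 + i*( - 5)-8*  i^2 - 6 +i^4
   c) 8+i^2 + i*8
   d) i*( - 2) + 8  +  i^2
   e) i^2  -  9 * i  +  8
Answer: e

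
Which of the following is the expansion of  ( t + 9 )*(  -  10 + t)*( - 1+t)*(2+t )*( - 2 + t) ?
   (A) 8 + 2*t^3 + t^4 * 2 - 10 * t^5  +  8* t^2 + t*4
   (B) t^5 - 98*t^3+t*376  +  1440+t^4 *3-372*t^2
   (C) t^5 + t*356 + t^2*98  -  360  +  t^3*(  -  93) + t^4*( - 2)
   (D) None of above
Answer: C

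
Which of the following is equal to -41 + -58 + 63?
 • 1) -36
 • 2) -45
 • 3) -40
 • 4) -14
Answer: 1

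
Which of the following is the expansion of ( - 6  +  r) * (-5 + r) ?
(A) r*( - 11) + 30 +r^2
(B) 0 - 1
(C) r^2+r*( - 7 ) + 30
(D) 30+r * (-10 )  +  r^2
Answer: A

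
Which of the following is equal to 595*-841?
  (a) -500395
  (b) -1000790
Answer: a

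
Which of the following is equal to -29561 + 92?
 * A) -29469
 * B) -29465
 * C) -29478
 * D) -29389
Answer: A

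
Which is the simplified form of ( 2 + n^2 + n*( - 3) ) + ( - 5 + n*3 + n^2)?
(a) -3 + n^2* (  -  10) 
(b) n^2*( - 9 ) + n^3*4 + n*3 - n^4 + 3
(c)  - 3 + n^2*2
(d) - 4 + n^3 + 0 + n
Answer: c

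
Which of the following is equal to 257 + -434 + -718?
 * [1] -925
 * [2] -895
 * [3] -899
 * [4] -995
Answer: 2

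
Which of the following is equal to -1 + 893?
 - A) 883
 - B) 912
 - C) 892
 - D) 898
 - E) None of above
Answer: C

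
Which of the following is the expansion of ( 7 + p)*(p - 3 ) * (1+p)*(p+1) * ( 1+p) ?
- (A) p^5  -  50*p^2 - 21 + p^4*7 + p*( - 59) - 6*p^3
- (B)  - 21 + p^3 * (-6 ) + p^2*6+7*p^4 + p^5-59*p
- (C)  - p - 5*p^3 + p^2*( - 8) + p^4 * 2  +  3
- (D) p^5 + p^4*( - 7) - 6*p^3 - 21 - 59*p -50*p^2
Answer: A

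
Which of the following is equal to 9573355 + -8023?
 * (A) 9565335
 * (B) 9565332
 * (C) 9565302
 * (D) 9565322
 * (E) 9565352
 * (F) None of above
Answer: B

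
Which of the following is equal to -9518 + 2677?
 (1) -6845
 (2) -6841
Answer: 2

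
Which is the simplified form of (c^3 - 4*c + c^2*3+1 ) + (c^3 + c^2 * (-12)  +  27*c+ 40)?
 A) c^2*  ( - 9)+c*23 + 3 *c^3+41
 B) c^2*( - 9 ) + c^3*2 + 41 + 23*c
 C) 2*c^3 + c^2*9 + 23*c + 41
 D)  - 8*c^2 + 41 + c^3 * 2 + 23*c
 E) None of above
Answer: B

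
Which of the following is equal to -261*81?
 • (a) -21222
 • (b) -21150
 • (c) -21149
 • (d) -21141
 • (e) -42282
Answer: d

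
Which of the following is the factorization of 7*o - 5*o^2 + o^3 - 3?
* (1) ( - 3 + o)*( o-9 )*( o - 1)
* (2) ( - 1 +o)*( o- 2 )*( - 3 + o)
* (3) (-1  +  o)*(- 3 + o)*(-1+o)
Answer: 3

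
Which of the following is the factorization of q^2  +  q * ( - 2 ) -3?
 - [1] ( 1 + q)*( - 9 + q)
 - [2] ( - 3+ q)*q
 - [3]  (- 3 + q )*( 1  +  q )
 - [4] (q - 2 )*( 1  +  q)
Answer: 3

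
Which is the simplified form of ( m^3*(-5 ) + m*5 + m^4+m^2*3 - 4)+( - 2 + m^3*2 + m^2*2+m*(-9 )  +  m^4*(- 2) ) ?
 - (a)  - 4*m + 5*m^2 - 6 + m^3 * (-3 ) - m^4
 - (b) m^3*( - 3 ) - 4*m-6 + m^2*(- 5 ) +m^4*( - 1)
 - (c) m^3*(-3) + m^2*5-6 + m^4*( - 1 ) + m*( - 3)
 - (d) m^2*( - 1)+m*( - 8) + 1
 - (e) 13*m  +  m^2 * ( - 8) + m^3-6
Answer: a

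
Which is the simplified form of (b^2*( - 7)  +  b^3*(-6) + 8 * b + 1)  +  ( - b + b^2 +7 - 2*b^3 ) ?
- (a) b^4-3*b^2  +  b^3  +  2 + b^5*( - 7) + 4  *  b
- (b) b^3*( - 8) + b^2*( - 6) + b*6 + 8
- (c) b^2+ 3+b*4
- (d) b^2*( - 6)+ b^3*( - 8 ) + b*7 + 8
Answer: d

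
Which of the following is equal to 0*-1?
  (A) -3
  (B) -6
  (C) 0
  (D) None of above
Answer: C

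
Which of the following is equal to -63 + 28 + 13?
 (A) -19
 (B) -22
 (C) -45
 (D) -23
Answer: B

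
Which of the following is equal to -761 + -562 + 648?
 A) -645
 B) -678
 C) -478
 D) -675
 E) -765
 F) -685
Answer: D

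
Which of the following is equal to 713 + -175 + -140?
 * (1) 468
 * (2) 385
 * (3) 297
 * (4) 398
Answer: 4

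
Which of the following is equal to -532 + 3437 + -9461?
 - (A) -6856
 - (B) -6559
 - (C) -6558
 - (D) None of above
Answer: D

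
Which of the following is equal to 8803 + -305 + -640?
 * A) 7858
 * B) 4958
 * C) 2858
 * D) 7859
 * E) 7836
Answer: A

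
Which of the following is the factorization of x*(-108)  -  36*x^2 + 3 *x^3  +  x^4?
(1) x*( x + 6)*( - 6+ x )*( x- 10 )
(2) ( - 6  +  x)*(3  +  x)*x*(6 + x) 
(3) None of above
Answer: 2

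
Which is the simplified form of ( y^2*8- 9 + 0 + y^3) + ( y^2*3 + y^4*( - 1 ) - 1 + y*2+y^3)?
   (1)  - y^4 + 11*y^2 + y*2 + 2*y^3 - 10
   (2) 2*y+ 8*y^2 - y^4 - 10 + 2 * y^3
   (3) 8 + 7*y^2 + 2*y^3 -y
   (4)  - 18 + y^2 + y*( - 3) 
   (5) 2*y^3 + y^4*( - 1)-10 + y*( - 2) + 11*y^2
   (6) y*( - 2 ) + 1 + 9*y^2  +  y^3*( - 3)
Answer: 1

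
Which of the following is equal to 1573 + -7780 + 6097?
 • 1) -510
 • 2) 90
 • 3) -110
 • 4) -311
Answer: 3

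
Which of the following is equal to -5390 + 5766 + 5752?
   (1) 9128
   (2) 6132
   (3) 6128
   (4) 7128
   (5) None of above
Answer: 3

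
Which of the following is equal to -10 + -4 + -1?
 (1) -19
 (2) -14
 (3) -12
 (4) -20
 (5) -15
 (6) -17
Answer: 5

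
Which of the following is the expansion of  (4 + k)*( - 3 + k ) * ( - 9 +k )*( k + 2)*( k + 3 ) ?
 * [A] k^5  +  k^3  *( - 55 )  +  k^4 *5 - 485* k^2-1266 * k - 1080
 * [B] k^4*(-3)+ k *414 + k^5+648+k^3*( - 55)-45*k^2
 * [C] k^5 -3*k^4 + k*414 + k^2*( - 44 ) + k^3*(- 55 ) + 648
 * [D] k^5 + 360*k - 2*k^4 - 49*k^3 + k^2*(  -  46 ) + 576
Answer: B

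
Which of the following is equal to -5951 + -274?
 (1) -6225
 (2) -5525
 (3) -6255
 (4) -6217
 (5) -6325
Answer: 1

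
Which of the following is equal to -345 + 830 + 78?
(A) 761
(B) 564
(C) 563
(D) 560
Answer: C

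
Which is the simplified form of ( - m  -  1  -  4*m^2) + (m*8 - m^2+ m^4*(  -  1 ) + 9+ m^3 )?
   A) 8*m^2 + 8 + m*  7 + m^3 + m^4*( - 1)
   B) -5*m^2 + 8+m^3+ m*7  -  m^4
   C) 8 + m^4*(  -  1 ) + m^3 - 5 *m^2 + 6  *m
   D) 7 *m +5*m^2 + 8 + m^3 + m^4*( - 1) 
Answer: B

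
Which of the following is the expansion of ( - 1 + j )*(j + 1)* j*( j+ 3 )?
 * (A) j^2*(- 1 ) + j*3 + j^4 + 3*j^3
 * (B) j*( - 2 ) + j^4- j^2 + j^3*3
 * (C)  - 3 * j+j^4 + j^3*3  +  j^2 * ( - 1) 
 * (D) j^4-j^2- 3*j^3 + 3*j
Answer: C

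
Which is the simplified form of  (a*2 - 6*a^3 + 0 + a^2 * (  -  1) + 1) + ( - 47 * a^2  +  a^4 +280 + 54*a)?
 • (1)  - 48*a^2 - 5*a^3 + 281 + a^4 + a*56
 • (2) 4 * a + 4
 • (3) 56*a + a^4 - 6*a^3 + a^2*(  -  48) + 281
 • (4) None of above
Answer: 3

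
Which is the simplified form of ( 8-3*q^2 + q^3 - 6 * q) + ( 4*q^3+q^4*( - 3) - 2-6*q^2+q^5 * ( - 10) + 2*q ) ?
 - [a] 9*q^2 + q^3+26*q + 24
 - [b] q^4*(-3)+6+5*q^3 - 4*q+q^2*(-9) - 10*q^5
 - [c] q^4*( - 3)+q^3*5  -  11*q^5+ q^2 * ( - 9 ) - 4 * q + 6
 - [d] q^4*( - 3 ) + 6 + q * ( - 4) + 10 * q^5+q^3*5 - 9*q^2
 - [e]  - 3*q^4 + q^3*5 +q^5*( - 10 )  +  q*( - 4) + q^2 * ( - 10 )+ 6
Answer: b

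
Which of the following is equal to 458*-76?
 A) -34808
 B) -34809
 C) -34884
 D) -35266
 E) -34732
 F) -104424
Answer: A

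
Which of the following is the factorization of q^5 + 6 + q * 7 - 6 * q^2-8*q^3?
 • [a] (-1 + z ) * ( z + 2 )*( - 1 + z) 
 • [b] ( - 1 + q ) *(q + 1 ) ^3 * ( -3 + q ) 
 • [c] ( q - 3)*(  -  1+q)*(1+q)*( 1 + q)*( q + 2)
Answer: c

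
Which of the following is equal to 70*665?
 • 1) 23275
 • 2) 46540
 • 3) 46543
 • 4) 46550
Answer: 4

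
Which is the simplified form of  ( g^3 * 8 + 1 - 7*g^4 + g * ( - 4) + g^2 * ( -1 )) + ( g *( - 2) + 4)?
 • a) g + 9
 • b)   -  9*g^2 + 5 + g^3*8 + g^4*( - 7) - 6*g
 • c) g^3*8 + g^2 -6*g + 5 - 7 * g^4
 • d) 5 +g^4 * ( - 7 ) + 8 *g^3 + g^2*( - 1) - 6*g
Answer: d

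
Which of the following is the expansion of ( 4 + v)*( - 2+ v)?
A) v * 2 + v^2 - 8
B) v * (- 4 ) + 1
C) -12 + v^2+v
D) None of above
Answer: A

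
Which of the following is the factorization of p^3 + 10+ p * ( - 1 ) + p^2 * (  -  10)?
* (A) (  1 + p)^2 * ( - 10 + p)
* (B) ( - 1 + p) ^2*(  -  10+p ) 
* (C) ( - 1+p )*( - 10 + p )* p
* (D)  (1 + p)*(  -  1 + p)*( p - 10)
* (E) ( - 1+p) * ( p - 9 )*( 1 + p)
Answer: D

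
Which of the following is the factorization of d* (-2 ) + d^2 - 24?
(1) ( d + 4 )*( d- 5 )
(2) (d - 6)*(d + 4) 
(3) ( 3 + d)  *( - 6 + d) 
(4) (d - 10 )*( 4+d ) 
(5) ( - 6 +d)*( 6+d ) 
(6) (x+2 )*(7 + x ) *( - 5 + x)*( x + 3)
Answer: 2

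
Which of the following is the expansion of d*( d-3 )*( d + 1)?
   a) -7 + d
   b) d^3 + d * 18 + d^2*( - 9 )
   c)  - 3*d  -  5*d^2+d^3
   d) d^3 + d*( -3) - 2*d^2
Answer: d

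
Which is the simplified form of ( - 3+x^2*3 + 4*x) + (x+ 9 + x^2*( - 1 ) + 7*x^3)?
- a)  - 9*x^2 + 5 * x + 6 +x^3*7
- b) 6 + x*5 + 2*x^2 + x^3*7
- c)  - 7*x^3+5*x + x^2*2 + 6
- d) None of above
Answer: b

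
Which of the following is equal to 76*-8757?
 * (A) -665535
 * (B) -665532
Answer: B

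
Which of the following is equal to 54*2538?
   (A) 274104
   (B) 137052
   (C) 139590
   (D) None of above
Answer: B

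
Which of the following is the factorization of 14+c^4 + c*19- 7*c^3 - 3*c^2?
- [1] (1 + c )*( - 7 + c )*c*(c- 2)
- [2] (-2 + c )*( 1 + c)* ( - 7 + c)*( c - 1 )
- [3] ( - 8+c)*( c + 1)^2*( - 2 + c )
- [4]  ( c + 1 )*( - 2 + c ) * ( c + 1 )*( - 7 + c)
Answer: 4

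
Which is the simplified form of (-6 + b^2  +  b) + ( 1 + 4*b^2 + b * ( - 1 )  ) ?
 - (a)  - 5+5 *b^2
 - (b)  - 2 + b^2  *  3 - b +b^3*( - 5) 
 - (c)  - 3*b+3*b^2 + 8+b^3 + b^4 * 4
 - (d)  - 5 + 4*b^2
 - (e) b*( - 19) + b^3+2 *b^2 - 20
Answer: a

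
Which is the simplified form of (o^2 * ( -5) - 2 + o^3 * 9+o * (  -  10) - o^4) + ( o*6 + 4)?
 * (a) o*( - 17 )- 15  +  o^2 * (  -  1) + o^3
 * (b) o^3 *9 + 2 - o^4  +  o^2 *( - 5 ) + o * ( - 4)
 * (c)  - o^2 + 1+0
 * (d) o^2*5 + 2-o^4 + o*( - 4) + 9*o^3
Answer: b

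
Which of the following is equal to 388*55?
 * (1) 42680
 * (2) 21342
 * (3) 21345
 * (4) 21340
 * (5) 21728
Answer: 4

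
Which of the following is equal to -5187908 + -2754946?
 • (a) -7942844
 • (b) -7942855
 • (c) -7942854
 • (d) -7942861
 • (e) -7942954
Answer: c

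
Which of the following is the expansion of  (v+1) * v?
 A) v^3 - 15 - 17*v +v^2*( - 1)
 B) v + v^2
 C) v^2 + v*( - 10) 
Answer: B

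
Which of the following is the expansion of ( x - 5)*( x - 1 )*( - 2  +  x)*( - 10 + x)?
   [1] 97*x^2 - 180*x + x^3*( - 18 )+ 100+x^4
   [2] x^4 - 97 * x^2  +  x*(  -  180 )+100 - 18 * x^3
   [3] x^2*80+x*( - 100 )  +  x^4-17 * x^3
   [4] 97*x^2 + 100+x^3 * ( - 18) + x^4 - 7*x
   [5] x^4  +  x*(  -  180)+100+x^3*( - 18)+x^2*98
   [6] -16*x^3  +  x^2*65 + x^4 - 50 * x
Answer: 1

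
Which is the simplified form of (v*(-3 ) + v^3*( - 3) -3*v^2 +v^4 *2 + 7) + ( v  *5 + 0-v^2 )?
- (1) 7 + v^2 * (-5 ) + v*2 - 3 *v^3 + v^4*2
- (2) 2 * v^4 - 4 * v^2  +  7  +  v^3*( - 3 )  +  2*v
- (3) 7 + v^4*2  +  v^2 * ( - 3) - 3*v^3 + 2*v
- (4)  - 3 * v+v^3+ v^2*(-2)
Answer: 2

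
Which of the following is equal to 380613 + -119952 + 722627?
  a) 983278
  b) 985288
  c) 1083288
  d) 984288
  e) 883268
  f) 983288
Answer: f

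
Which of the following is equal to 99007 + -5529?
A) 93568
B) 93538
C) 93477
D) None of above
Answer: D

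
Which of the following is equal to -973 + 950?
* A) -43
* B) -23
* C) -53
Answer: B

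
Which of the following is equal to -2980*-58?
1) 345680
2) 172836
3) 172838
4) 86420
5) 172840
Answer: 5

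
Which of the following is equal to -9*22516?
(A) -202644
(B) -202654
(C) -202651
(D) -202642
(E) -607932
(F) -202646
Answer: A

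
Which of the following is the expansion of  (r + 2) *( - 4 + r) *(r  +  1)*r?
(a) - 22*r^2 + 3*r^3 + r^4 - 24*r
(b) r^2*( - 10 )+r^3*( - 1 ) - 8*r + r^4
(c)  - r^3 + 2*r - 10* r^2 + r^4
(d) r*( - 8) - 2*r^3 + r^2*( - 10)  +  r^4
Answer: b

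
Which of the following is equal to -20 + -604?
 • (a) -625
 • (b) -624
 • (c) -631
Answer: b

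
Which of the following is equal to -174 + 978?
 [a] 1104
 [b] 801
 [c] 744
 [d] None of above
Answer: d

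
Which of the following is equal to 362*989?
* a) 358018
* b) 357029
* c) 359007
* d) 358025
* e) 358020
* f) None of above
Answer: a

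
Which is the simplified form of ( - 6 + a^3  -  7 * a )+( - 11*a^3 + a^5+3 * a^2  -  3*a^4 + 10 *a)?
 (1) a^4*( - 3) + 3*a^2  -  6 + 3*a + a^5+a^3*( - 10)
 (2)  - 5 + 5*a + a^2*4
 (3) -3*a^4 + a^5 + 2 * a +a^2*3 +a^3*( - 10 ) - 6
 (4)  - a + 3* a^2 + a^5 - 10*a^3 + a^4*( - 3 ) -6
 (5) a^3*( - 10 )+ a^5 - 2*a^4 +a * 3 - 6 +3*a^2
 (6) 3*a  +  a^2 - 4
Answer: 1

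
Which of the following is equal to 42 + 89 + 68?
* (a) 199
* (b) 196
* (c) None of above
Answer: a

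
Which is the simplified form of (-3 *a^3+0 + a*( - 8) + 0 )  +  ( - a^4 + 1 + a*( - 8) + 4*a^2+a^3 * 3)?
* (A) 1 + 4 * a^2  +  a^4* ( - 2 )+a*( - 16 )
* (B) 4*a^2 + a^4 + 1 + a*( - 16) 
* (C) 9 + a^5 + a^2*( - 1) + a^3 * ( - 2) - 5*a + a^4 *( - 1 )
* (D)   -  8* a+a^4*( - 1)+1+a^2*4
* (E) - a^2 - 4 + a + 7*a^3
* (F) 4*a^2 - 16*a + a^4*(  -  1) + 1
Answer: F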